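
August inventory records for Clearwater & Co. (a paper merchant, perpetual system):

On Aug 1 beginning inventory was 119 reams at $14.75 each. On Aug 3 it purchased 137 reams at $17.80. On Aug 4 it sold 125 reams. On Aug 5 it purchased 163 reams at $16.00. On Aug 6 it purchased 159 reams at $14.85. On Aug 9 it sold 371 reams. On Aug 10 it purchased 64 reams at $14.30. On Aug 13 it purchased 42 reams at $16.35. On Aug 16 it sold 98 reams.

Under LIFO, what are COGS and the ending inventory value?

Aug 4, 125 sold [LIFO — newest first]: 125 @ $17.80 = $2,225.00
Aug 9, 371 sold [LIFO — newest first]: 159 @ $14.85 + 163 @ $16.00 + 12 @ $17.80 + 37 @ $14.75 = $5,728.50
Aug 16, 98 sold [LIFO — newest first]: 42 @ $16.35 + 56 @ $14.30 = $1,487.50
Total COGS = $2,225.00 + $5,728.50 + $1,487.50 = $9,441.00
Ending inventory: 82 @ $14.75 + 8 @ $14.30 = $1,323.90
Check: goods available $10,764.90 = COGS $9,441.00 + ending $1,323.90

COGS = $9,441.00; ending inventory = $1,323.90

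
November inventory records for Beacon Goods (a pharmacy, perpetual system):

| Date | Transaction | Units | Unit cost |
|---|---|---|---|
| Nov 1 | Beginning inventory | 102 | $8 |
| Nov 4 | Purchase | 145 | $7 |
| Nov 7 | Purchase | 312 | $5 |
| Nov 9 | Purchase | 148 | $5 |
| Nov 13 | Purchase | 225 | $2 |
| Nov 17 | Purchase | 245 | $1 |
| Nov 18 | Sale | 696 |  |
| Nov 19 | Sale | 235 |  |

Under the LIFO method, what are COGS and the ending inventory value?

COGS = $3,002; ending inventory = $1,824

Nov 18, 696 sold [LIFO — newest first]: 245 @ $1 + 225 @ $2 + 148 @ $5 + 78 @ $5 = $1,825
Nov 19, 235 sold [LIFO — newest first]: 234 @ $5 + 1 @ $7 = $1,177
Total COGS = $1,825 + $1,177 = $3,002
Ending inventory: 102 @ $8 + 144 @ $7 = $1,824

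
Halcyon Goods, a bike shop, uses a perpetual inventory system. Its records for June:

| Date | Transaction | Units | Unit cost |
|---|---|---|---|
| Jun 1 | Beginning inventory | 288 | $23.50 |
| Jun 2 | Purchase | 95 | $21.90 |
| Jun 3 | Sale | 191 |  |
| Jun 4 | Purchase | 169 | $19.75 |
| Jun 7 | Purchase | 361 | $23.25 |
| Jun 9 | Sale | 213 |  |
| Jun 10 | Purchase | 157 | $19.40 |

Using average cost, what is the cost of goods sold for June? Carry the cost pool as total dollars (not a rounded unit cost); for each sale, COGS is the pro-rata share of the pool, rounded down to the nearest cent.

After Jun 1: 288 on hand, pool $6,768.00 (≈ $23.5000 each)
After Jun 2: 383 on hand, pool $8,848.50 (≈ $23.1031 each)
Jun 3, sell 191: 191/383 × $8,848.50 → $4,412.69
After Jun 4: 361 on hand, pool $7,773.56 (≈ $21.5334 each)
After Jun 7: 722 on hand, pool $16,166.81 (≈ $22.3917 each)
Jun 9, sell 213: 213/722 × $16,166.81 → $4,769.43
After Jun 10: 666 on hand, pool $14,443.18 (≈ $21.6865 each)
Total COGS = $4,412.69 + $4,769.43 = $9,182.12
Ending inventory (cost pool remaining) = $14,443.18
Check: goods available $23,625.30 = COGS $9,182.12 + ending $14,443.18

COGS = $9,182.12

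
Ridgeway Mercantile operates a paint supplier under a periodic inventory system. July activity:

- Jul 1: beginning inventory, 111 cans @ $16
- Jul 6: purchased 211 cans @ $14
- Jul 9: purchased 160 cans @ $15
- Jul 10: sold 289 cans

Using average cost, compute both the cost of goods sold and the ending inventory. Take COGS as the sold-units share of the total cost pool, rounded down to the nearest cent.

COGS = $4,275.04; ending inventory = $2,854.96

Jul 10, sell 289: 289/482 × $7,130.00 → $4,275.04
Ending inventory (cost pool remaining) = $2,854.96
Check: goods available $7,130.00 = COGS $4,275.04 + ending $2,854.96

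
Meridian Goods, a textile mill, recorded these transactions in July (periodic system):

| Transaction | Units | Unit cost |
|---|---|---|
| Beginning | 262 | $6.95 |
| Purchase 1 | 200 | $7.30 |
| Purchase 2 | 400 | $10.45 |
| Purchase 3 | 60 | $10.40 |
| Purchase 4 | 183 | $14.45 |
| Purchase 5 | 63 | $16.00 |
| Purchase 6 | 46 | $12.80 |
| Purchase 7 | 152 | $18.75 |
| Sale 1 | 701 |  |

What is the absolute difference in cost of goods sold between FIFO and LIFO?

$3,995.35

FIFO COGS: 262 @ $6.95 + 200 @ $7.30 + 239 @ $10.45 = $5,778.45
LIFO COGS: 152 @ $18.75 + 46 @ $12.80 + 63 @ $16.00 + 183 @ $14.45 + 60 @ $10.40 + 197 @ $10.45 = $9,773.80
Difference = |$5,778.45 − $9,773.80| = $3,995.35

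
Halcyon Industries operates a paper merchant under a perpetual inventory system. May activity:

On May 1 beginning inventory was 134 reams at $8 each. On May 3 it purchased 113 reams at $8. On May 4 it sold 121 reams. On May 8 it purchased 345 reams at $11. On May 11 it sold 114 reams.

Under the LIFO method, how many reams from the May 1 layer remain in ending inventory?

May 4, 121 sold [LIFO — newest first]: 113 @ $8 + 8 @ $8 = $968
May 11, 114 sold [LIFO — newest first]: 114 @ $11 = $1,254
Total COGS = $968 + $1,254 = $2,222
Ending inventory: 126 @ $8 + 231 @ $11 = $3,549

126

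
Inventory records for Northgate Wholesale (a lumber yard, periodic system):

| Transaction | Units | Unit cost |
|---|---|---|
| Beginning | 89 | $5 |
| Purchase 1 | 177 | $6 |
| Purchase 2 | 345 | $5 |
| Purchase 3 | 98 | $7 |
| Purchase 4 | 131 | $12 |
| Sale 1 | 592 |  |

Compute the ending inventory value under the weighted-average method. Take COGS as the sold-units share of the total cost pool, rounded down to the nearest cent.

Ending inventory = $1,620.86

Sale 1, sell 592: 592/840 × $5,490.00 → $3,869.14
Ending inventory (cost pool remaining) = $1,620.86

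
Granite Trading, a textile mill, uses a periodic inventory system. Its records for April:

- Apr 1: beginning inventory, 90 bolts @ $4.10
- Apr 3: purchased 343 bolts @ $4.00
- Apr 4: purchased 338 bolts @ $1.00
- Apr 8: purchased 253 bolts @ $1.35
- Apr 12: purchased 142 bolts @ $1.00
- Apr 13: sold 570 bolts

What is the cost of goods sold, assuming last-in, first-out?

COGS = $658.55

Apr 13, 570 sold [LIFO — newest first]: 142 @ $1.00 + 253 @ $1.35 + 175 @ $1.00 = $658.55
Ending inventory: 90 @ $4.10 + 343 @ $4.00 + 163 @ $1.00 = $1,904.00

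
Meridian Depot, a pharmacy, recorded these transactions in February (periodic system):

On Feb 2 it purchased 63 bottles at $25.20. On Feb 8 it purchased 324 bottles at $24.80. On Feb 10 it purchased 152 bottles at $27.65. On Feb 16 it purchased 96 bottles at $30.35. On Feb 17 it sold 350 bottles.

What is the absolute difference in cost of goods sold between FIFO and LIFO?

FIFO COGS: 63 @ $25.20 + 287 @ $24.80 = $8,705.20
LIFO COGS: 96 @ $30.35 + 152 @ $27.65 + 102 @ $24.80 = $9,646.00
Difference = |$8,705.20 − $9,646.00| = $940.80

$940.80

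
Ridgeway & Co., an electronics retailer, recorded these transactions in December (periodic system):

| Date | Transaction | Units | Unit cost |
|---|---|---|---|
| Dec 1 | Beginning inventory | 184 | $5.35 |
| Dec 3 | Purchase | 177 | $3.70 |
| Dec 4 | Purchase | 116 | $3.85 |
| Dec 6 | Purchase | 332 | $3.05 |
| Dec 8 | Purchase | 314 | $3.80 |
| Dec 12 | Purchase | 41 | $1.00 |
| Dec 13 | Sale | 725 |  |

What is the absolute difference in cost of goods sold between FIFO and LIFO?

FIFO COGS: 184 @ $5.35 + 177 @ $3.70 + 116 @ $3.85 + 248 @ $3.05 = $2,842.30
LIFO COGS: 41 @ $1.00 + 314 @ $3.80 + 332 @ $3.05 + 38 @ $3.85 = $2,393.10
Difference = |$2,842.30 − $2,393.10| = $449.20

$449.20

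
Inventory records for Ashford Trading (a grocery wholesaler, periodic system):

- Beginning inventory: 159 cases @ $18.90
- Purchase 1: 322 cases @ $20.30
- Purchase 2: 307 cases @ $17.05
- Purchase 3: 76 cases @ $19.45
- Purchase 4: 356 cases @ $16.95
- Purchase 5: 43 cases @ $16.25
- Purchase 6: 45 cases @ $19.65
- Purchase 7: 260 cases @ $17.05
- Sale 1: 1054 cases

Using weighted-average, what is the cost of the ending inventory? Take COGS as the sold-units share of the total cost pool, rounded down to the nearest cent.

Ending inventory = $9,278.38

Sale 1, sell 1054: 1054/1568 × $28,304.45 → $19,026.07
Ending inventory (cost pool remaining) = $9,278.38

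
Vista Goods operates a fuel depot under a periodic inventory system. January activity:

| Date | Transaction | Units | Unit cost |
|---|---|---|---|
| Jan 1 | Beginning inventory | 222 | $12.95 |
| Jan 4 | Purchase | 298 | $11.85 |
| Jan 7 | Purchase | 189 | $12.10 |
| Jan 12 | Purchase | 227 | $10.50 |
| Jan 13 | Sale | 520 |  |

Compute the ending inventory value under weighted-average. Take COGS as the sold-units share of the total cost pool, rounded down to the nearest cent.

Jan 13, sell 520: 520/936 × $11,076.60 → $6,153.66
Ending inventory (cost pool remaining) = $4,922.94

Ending inventory = $4,922.94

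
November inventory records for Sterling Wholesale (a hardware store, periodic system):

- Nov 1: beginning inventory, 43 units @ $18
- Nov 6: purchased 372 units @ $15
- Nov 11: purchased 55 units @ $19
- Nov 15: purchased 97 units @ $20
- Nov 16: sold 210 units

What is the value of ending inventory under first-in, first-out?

Nov 16, 210 sold [FIFO — oldest first]: 43 @ $18 + 167 @ $15 = $3,279
Ending inventory: 205 @ $15 + 55 @ $19 + 97 @ $20 = $6,060

Ending inventory = $6,060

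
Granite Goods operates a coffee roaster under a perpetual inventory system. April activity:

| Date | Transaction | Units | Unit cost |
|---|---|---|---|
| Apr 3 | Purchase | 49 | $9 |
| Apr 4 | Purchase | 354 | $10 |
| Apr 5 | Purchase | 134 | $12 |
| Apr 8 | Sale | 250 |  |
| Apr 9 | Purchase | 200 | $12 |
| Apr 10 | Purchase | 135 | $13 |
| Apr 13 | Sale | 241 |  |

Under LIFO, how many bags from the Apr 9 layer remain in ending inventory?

94

Apr 8, 250 sold [LIFO — newest first]: 134 @ $12 + 116 @ $10 = $2,768
Apr 13, 241 sold [LIFO — newest first]: 135 @ $13 + 106 @ $12 = $3,027
Total COGS = $2,768 + $3,027 = $5,795
Ending inventory: 49 @ $9 + 238 @ $10 + 94 @ $12 = $3,949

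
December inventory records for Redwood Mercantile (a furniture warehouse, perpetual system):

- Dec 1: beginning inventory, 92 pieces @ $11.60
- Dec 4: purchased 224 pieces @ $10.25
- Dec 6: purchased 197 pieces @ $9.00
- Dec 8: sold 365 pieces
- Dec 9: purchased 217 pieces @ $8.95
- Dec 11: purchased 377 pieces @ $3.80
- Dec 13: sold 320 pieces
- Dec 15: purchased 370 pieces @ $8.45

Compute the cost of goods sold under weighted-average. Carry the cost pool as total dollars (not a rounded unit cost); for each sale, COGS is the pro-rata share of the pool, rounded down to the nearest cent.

COGS = $5,748.87

After Dec 1: 92 on hand, pool $1,067.20 (≈ $11.6000 each)
After Dec 4: 316 on hand, pool $3,363.20 (≈ $10.6430 each)
After Dec 6: 513 on hand, pool $5,136.20 (≈ $10.0121 each)
Dec 8, sell 365: 365/513 × $5,136.20 → $3,654.41
After Dec 9: 365 on hand, pool $3,423.94 (≈ $9.3807 each)
After Dec 11: 742 on hand, pool $4,856.54 (≈ $6.5452 each)
Dec 13, sell 320: 320/742 × $4,856.54 → $2,094.46
After Dec 15: 792 on hand, pool $5,888.58 (≈ $7.4351 each)
Total COGS = $3,654.41 + $2,094.46 = $5,748.87
Ending inventory (cost pool remaining) = $5,888.58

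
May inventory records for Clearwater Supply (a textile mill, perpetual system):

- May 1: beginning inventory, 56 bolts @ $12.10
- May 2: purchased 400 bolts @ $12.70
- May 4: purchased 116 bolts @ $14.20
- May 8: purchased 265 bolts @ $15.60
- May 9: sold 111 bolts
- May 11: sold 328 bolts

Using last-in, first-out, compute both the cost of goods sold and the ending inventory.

May 9, 111 sold [LIFO — newest first]: 111 @ $15.60 = $1,731.60
May 11, 328 sold [LIFO — newest first]: 154 @ $15.60 + 116 @ $14.20 + 58 @ $12.70 = $4,786.20
Total COGS = $1,731.60 + $4,786.20 = $6,517.80
Ending inventory: 56 @ $12.10 + 342 @ $12.70 = $5,021.00
Check: goods available $11,538.80 = COGS $6,517.80 + ending $5,021.00

COGS = $6,517.80; ending inventory = $5,021.00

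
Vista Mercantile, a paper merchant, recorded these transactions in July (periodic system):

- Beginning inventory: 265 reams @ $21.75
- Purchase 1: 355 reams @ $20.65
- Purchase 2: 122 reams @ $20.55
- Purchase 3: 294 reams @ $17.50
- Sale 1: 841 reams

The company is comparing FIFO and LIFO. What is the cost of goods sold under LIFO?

COGS = $16,505.35

FIFO COGS: 265 @ $21.75 + 355 @ $20.65 + 122 @ $20.55 + 99 @ $17.50 = $17,334.10
LIFO COGS: 294 @ $17.50 + 122 @ $20.55 + 355 @ $20.65 + 70 @ $21.75 = $16,505.35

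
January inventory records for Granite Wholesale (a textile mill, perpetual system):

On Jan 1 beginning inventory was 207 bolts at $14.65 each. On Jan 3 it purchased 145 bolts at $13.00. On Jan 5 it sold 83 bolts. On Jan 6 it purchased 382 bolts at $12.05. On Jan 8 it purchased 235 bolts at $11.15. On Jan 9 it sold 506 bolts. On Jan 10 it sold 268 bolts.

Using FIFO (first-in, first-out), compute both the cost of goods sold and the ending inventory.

COGS = $10,892.10; ending inventory = $1,248.80

Jan 5, 83 sold [FIFO — oldest first]: 83 @ $14.65 = $1,215.95
Jan 9, 506 sold [FIFO — oldest first]: 124 @ $14.65 + 145 @ $13.00 + 237 @ $12.05 = $6,557.45
Jan 10, 268 sold [FIFO — oldest first]: 145 @ $12.05 + 123 @ $11.15 = $3,118.70
Total COGS = $1,215.95 + $6,557.45 + $3,118.70 = $10,892.10
Ending inventory: 112 @ $11.15 = $1,248.80
Check: goods available $12,140.90 = COGS $10,892.10 + ending $1,248.80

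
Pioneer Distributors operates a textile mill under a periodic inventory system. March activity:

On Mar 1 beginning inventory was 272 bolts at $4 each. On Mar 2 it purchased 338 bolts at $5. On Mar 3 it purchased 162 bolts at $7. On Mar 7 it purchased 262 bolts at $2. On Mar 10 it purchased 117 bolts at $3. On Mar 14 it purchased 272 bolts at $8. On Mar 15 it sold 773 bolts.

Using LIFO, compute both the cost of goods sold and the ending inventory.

Mar 15, 773 sold [LIFO — newest first]: 272 @ $8 + 117 @ $3 + 262 @ $2 + 122 @ $7 = $3,905
Ending inventory: 272 @ $4 + 338 @ $5 + 40 @ $7 = $3,058

COGS = $3,905; ending inventory = $3,058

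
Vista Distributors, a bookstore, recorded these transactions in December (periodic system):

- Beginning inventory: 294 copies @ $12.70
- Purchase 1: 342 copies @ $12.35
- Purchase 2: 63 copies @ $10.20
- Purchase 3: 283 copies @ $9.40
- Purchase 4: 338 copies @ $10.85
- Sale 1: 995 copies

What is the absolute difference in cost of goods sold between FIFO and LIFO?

$590.40

FIFO COGS: 294 @ $12.70 + 342 @ $12.35 + 63 @ $10.20 + 283 @ $9.40 + 13 @ $10.85 = $11,401.35
LIFO COGS: 338 @ $10.85 + 283 @ $9.40 + 63 @ $10.20 + 311 @ $12.35 = $10,810.95
Difference = |$11,401.35 − $10,810.95| = $590.40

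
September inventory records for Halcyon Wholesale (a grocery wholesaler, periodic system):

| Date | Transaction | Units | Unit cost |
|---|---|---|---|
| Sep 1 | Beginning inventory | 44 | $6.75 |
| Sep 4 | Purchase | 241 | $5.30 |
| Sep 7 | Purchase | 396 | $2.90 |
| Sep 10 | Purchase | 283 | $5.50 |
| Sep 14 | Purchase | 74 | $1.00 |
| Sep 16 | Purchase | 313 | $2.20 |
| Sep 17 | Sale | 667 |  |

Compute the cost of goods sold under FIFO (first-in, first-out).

Sep 17, 667 sold [FIFO — oldest first]: 44 @ $6.75 + 241 @ $5.30 + 382 @ $2.90 = $2,682.10
Ending inventory: 14 @ $2.90 + 283 @ $5.50 + 74 @ $1.00 + 313 @ $2.20 = $2,359.70
Check: goods available $5,041.80 = COGS $2,682.10 + ending $2,359.70

COGS = $2,682.10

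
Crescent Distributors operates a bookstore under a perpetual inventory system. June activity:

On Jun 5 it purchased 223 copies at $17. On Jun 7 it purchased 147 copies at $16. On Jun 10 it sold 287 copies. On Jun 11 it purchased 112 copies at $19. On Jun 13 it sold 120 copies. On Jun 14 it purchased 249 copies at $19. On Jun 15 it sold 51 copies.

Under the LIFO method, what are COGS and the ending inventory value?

COGS = $7,965; ending inventory = $5,037

Jun 10, 287 sold [LIFO — newest first]: 147 @ $16 + 140 @ $17 = $4,732
Jun 13, 120 sold [LIFO — newest first]: 112 @ $19 + 8 @ $17 = $2,264
Jun 15, 51 sold [LIFO — newest first]: 51 @ $19 = $969
Total COGS = $4,732 + $2,264 + $969 = $7,965
Ending inventory: 75 @ $17 + 198 @ $19 = $5,037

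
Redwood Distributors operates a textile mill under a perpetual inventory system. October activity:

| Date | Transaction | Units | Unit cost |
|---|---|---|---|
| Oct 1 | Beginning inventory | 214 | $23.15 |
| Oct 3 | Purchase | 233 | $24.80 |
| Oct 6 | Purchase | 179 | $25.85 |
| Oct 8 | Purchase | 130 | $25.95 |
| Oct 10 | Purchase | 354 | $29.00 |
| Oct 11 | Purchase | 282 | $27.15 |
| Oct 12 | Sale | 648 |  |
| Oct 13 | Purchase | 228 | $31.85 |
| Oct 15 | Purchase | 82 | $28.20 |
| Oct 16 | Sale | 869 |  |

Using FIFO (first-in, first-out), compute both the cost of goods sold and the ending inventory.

COGS = $40,636.70; ending inventory = $5,592.95

Oct 12, 648 sold [FIFO — oldest first]: 214 @ $23.15 + 233 @ $24.80 + 179 @ $25.85 + 22 @ $25.95 = $15,930.55
Oct 16, 869 sold [FIFO — oldest first]: 108 @ $25.95 + 354 @ $29.00 + 282 @ $27.15 + 125 @ $31.85 = $24,706.15
Total COGS = $15,930.55 + $24,706.15 = $40,636.70
Ending inventory: 103 @ $31.85 + 82 @ $28.20 = $5,592.95
Check: goods available $46,229.65 = COGS $40,636.70 + ending $5,592.95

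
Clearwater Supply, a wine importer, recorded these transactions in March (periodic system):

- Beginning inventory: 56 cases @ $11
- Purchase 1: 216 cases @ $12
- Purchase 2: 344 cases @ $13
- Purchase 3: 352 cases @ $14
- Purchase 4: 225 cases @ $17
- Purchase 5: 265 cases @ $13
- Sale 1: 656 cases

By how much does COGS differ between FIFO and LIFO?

$1,354

FIFO COGS: 56 @ $11 + 216 @ $12 + 344 @ $13 + 40 @ $14 = $8,240
LIFO COGS: 265 @ $13 + 225 @ $17 + 166 @ $14 = $9,594
Difference = |$8,240 − $9,594| = $1,354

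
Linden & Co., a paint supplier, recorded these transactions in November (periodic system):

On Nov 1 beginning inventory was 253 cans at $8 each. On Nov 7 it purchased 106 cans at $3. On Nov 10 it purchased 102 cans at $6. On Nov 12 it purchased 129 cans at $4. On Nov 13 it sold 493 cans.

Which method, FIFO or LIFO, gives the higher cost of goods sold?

FIFO

FIFO COGS: 253 @ $8 + 106 @ $3 + 102 @ $6 + 32 @ $4 = $3,082
LIFO COGS: 129 @ $4 + 102 @ $6 + 106 @ $3 + 156 @ $8 = $2,694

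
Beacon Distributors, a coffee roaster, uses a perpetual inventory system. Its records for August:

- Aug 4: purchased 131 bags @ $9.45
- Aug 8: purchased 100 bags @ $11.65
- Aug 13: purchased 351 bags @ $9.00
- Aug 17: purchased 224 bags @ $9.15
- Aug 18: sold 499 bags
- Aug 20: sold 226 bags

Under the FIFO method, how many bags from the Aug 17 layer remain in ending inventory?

81

Aug 18, 499 sold [FIFO — oldest first]: 131 @ $9.45 + 100 @ $11.65 + 268 @ $9.00 = $4,814.95
Aug 20, 226 sold [FIFO — oldest first]: 83 @ $9.00 + 143 @ $9.15 = $2,055.45
Total COGS = $4,814.95 + $2,055.45 = $6,870.40
Ending inventory: 81 @ $9.15 = $741.15
Check: goods available $7,611.55 = COGS $6,870.40 + ending $741.15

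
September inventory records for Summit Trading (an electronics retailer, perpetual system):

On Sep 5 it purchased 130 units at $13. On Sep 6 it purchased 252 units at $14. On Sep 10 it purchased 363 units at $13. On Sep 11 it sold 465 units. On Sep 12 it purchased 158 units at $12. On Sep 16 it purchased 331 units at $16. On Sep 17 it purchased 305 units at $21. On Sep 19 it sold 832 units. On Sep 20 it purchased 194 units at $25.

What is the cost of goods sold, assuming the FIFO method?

Sep 11, 465 sold [FIFO — oldest first]: 130 @ $13 + 252 @ $14 + 83 @ $13 = $6,297
Sep 19, 832 sold [FIFO — oldest first]: 280 @ $13 + 158 @ $12 + 331 @ $16 + 63 @ $21 = $12,155
Total COGS = $6,297 + $12,155 = $18,452
Ending inventory: 242 @ $21 + 194 @ $25 = $9,932

COGS = $18,452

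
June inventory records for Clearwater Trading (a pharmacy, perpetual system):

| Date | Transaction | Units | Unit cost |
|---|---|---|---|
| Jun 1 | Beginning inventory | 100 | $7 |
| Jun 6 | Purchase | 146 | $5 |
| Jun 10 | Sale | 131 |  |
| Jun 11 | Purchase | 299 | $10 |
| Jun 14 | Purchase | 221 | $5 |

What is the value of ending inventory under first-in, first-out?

Ending inventory = $4,670

Jun 10, 131 sold [FIFO — oldest first]: 100 @ $7 + 31 @ $5 = $855
Ending inventory: 115 @ $5 + 299 @ $10 + 221 @ $5 = $4,670
Check: goods available $5,525 = COGS $855 + ending $4,670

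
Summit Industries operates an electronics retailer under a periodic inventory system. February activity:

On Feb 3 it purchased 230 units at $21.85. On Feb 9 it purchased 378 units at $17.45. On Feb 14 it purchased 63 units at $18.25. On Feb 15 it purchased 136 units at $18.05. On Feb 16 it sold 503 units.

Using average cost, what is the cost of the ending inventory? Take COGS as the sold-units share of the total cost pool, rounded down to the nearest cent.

Ending inventory = $5,735.75

Feb 16, sell 503: 503/807 × $15,226.15 → $9,490.40
Ending inventory (cost pool remaining) = $5,735.75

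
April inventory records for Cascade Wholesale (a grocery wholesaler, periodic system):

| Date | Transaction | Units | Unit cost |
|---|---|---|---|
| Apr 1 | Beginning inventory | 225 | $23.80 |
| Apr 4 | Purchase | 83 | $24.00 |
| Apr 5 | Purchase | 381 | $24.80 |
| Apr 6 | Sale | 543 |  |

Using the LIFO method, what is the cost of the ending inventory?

Ending inventory = $3,474.80

Apr 6, 543 sold [LIFO — newest first]: 381 @ $24.80 + 83 @ $24.00 + 79 @ $23.80 = $13,321.00
Ending inventory: 146 @ $23.80 = $3,474.80
Check: goods available $16,795.80 = COGS $13,321.00 + ending $3,474.80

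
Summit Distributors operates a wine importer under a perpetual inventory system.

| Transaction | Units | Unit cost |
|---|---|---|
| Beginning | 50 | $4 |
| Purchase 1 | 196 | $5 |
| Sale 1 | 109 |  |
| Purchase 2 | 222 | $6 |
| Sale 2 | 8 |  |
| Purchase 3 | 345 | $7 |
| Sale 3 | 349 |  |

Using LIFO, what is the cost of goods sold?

COGS = $3,032

Sale 1 (109) [LIFO — newest first]: 109 @ $5 = $545
Sale 2 (8) [LIFO — newest first]: 8 @ $6 = $48
Sale 3 (349) [LIFO — newest first]: 345 @ $7 + 4 @ $6 = $2,439
Total COGS = $545 + $48 + $2,439 = $3,032
Ending inventory: 50 @ $4 + 87 @ $5 + 210 @ $6 = $1,895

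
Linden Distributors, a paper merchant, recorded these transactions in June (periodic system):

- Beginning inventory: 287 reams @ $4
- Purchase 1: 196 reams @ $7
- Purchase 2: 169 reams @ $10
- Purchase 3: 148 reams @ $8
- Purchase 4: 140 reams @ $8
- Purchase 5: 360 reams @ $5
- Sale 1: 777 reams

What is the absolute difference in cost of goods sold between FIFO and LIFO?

$184

FIFO COGS: 287 @ $4 + 196 @ $7 + 169 @ $10 + 125 @ $8 = $5,210
LIFO COGS: 360 @ $5 + 140 @ $8 + 148 @ $8 + 129 @ $10 = $5,394
Difference = |$5,210 − $5,394| = $184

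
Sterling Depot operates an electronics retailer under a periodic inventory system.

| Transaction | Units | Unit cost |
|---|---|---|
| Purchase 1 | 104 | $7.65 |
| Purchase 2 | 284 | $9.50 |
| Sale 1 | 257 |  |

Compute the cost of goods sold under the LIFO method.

Sale 1 (257) [LIFO — newest first]: 257 @ $9.50 = $2,441.50
Ending inventory: 104 @ $7.65 + 27 @ $9.50 = $1,052.10
Check: goods available $3,493.60 = COGS $2,441.50 + ending $1,052.10

COGS = $2,441.50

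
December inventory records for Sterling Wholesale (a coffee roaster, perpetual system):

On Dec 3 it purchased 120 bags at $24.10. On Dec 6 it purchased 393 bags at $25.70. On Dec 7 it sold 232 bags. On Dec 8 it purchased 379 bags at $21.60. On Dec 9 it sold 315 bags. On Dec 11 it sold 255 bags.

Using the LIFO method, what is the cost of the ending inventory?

Ending inventory = $2,169.00

Dec 7, 232 sold [LIFO — newest first]: 232 @ $25.70 = $5,962.40
Dec 9, 315 sold [LIFO — newest first]: 315 @ $21.60 = $6,804.00
Dec 11, 255 sold [LIFO — newest first]: 64 @ $21.60 + 161 @ $25.70 + 30 @ $24.10 = $6,243.10
Total COGS = $5,962.40 + $6,804.00 + $6,243.10 = $19,009.50
Ending inventory: 90 @ $24.10 = $2,169.00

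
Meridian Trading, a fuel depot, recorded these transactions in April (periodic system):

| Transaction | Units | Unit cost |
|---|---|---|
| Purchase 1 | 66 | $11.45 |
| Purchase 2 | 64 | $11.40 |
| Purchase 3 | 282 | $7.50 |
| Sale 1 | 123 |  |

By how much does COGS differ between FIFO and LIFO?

FIFO COGS: 66 @ $11.45 + 57 @ $11.40 = $1,405.50
LIFO COGS: 123 @ $7.50 = $922.50
Difference = |$1,405.50 − $922.50| = $483.00

$483.00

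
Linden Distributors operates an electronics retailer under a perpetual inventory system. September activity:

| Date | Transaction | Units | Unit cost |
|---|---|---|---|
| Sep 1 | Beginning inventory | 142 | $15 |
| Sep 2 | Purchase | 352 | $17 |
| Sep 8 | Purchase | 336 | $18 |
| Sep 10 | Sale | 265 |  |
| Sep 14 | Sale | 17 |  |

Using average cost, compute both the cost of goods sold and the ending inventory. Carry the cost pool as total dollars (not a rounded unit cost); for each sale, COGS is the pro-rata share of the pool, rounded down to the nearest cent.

COGS = $4,811.66; ending inventory = $9,350.34

After Sep 1: 142 on hand, pool $2,130.00 (≈ $15.0000 each)
After Sep 2: 494 on hand, pool $8,114.00 (≈ $16.4251 each)
After Sep 8: 830 on hand, pool $14,162.00 (≈ $17.0627 each)
Sep 10, sell 265: 265/830 × $14,162.00 → $4,521.60
Sep 14, sell 17: 17/565 × $9,640.40 → $290.06
Total COGS = $4,521.60 + $290.06 = $4,811.66
Ending inventory (cost pool remaining) = $9,350.34
Check: goods available $14,162.00 = COGS $4,811.66 + ending $9,350.34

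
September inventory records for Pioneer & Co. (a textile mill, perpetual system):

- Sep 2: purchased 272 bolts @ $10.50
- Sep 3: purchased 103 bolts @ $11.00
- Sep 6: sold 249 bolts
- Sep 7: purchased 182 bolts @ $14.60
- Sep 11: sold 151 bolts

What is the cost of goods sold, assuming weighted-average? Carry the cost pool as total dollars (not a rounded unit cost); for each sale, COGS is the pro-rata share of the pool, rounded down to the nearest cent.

After Sep 2: 272 on hand, pool $2,856.00 (≈ $10.5000 each)
After Sep 3: 375 on hand, pool $3,989.00 (≈ $10.6373 each)
Sep 6, sell 249: 249/375 × $3,989.00 → $2,648.69
After Sep 7: 308 on hand, pool $3,997.51 (≈ $12.9789 each)
Sep 11, sell 151: 151/308 × $3,997.51 → $1,959.81
Total COGS = $2,648.69 + $1,959.81 = $4,608.50
Ending inventory (cost pool remaining) = $2,037.70

COGS = $4,608.50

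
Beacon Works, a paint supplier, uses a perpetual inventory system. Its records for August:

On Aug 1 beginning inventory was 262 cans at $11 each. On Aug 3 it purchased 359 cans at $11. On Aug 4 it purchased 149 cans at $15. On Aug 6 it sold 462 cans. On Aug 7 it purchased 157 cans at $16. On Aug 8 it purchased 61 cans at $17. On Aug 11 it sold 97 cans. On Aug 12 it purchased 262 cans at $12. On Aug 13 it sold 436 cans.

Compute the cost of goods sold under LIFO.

COGS = $12,954

Aug 6, 462 sold [LIFO — newest first]: 149 @ $15 + 313 @ $11 = $5,678
Aug 11, 97 sold [LIFO — newest first]: 61 @ $17 + 36 @ $16 = $1,613
Aug 13, 436 sold [LIFO — newest first]: 262 @ $12 + 121 @ $16 + 46 @ $11 + 7 @ $11 = $5,663
Total COGS = $5,678 + $1,613 + $5,663 = $12,954
Ending inventory: 255 @ $11 = $2,805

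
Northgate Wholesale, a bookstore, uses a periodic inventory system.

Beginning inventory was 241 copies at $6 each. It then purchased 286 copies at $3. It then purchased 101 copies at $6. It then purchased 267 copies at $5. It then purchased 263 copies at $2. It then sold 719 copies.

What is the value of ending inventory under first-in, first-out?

Ending inventory = $1,406

Sale 1 (719) [FIFO — oldest first]: 241 @ $6 + 286 @ $3 + 101 @ $6 + 91 @ $5 = $3,365
Ending inventory: 176 @ $5 + 263 @ $2 = $1,406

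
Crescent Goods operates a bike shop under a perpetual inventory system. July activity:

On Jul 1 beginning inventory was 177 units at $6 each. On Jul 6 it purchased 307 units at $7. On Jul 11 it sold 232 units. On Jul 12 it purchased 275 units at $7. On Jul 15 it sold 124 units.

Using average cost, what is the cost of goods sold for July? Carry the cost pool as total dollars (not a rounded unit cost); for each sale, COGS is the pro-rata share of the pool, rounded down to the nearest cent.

After Jul 1: 177 on hand, pool $1,062.00 (≈ $6.0000 each)
After Jul 6: 484 on hand, pool $3,211.00 (≈ $6.6343 each)
Jul 11, sell 232: 232/484 × $3,211.00 → $1,539.15
After Jul 12: 527 on hand, pool $3,596.85 (≈ $6.8251 each)
Jul 15, sell 124: 124/527 × $3,596.85 → $846.31
Total COGS = $1,539.15 + $846.31 = $2,385.46
Ending inventory (cost pool remaining) = $2,750.54

COGS = $2,385.46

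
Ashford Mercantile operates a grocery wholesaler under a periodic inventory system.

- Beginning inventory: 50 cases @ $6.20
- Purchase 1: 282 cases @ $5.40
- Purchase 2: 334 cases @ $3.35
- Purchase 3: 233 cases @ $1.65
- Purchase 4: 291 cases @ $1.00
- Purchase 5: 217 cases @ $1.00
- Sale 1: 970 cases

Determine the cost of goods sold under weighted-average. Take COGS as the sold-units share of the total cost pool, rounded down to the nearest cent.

COGS = $2,650.19

Sale 1, sell 970: 970/1407 × $3,844.15 → $2,650.19
Ending inventory (cost pool remaining) = $1,193.96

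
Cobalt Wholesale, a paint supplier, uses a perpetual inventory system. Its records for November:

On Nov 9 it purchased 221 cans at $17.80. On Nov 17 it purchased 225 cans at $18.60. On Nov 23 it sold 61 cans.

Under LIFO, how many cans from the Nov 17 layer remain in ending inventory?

164

Nov 23, 61 sold [LIFO — newest first]: 61 @ $18.60 = $1,134.60
Ending inventory: 221 @ $17.80 + 164 @ $18.60 = $6,984.20
Check: goods available $8,118.80 = COGS $1,134.60 + ending $6,984.20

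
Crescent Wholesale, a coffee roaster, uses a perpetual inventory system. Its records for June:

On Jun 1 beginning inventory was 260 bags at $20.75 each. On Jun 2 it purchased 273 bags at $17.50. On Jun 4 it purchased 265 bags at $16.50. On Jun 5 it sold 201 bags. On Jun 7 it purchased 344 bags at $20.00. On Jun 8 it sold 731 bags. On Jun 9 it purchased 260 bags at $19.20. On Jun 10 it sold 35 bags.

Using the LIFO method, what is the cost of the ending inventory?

Ending inventory = $8,677.50

Jun 5, 201 sold [LIFO — newest first]: 201 @ $16.50 = $3,316.50
Jun 8, 731 sold [LIFO — newest first]: 344 @ $20.00 + 64 @ $16.50 + 273 @ $17.50 + 50 @ $20.75 = $13,751.00
Jun 10, 35 sold [LIFO — newest first]: 35 @ $19.20 = $672.00
Total COGS = $3,316.50 + $13,751.00 + $672.00 = $17,739.50
Ending inventory: 210 @ $20.75 + 225 @ $19.20 = $8,677.50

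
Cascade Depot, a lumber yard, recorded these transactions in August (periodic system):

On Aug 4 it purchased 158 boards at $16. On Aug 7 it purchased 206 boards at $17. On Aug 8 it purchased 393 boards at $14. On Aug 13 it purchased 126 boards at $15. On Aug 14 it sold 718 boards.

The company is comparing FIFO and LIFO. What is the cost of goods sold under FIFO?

FIFO COGS: 158 @ $16 + 206 @ $17 + 354 @ $14 = $10,986
LIFO COGS: 126 @ $15 + 393 @ $14 + 199 @ $17 = $10,775

COGS = $10,986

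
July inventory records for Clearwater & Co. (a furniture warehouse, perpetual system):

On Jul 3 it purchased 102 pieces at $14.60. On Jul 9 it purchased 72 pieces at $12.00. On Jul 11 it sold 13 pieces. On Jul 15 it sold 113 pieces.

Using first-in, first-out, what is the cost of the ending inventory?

Jul 11, 13 sold [FIFO — oldest first]: 13 @ $14.60 = $189.80
Jul 15, 113 sold [FIFO — oldest first]: 89 @ $14.60 + 24 @ $12.00 = $1,587.40
Total COGS = $189.80 + $1,587.40 = $1,777.20
Ending inventory: 48 @ $12.00 = $576.00
Check: goods available $2,353.20 = COGS $1,777.20 + ending $576.00

Ending inventory = $576.00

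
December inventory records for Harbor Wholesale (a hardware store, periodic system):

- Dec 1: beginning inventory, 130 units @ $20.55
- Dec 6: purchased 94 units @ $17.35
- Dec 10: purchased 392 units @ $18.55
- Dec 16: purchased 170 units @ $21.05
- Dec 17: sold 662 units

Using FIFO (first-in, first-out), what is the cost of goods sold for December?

COGS = $12,542.30

Dec 17, 662 sold [FIFO — oldest first]: 130 @ $20.55 + 94 @ $17.35 + 392 @ $18.55 + 46 @ $21.05 = $12,542.30
Ending inventory: 124 @ $21.05 = $2,610.20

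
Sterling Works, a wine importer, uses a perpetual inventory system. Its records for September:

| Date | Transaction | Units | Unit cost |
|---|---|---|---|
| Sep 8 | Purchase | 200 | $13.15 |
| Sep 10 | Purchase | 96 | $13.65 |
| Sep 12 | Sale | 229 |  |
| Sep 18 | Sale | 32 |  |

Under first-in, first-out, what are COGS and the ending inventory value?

Sep 12, 229 sold [FIFO — oldest first]: 200 @ $13.15 + 29 @ $13.65 = $3,025.85
Sep 18, 32 sold [FIFO — oldest first]: 32 @ $13.65 = $436.80
Total COGS = $3,025.85 + $436.80 = $3,462.65
Ending inventory: 35 @ $13.65 = $477.75

COGS = $3,462.65; ending inventory = $477.75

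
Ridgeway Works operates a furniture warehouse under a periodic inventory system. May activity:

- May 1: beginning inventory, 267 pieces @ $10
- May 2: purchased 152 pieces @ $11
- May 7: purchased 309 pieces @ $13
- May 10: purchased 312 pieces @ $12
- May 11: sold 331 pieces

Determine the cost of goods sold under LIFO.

May 11, 331 sold [LIFO — newest first]: 312 @ $12 + 19 @ $13 = $3,991
Ending inventory: 267 @ $10 + 152 @ $11 + 290 @ $13 = $8,112
Check: goods available $12,103 = COGS $3,991 + ending $8,112

COGS = $3,991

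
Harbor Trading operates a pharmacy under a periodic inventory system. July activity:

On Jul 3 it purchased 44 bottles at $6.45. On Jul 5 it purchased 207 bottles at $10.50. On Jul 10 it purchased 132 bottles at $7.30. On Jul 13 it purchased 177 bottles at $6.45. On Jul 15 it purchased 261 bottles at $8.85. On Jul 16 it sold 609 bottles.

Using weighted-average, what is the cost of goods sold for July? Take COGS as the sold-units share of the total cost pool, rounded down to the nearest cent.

COGS = $5,097.79

Jul 16, sell 609: 609/821 × $6,872.40 → $5,097.79
Ending inventory (cost pool remaining) = $1,774.61
Check: goods available $6,872.40 = COGS $5,097.79 + ending $1,774.61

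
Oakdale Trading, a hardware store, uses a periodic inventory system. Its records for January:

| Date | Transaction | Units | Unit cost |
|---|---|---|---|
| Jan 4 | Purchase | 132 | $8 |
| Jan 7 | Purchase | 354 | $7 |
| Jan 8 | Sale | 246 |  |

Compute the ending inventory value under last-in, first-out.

Jan 8, 246 sold [LIFO — newest first]: 246 @ $7 = $1,722
Ending inventory: 132 @ $8 + 108 @ $7 = $1,812
Check: goods available $3,534 = COGS $1,722 + ending $1,812

Ending inventory = $1,812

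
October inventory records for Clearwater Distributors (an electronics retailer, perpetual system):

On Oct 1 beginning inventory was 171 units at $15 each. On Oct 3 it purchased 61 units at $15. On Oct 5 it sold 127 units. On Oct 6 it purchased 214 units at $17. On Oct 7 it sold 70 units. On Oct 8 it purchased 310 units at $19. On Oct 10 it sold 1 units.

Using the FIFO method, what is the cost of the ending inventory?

Ending inventory = $10,038

Oct 5, 127 sold [FIFO — oldest first]: 127 @ $15 = $1,905
Oct 7, 70 sold [FIFO — oldest first]: 44 @ $15 + 26 @ $15 = $1,050
Oct 10, 1 sold [FIFO — oldest first]: 1 @ $15 = $15
Total COGS = $1,905 + $1,050 + $15 = $2,970
Ending inventory: 34 @ $15 + 214 @ $17 + 310 @ $19 = $10,038
Check: goods available $13,008 = COGS $2,970 + ending $10,038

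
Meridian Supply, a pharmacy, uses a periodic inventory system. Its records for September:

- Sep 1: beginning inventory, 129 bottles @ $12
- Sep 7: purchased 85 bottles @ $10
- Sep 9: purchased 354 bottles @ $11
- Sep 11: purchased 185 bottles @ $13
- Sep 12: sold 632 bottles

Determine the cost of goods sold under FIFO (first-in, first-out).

Sep 12, 632 sold [FIFO — oldest first]: 129 @ $12 + 85 @ $10 + 354 @ $11 + 64 @ $13 = $7,124
Ending inventory: 121 @ $13 = $1,573

COGS = $7,124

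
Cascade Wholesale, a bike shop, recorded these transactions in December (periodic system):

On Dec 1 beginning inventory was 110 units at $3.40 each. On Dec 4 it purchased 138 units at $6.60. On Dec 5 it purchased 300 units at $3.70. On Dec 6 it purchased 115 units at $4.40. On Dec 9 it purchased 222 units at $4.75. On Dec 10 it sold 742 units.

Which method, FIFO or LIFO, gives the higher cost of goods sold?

LIFO

FIFO COGS: 110 @ $3.40 + 138 @ $6.60 + 300 @ $3.70 + 115 @ $4.40 + 79 @ $4.75 = $3,276.05
LIFO COGS: 222 @ $4.75 + 115 @ $4.40 + 300 @ $3.70 + 105 @ $6.60 = $3,363.50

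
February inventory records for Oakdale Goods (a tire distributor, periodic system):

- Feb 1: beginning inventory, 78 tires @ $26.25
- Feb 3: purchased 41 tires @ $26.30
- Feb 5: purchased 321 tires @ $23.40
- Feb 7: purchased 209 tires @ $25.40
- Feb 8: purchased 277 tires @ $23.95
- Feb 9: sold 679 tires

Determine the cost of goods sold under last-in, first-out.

COGS = $16,458.95

Feb 9, 679 sold [LIFO — newest first]: 277 @ $23.95 + 209 @ $25.40 + 193 @ $23.40 = $16,458.95
Ending inventory: 78 @ $26.25 + 41 @ $26.30 + 128 @ $23.40 = $6,121.00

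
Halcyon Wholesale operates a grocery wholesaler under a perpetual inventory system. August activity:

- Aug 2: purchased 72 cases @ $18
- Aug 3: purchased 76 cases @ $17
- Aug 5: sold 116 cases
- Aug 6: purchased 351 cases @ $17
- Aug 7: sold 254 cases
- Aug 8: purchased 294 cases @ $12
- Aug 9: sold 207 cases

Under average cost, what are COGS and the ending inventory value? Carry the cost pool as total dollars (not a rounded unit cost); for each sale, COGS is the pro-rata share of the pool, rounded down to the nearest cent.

After Aug 2: 72 on hand, pool $1,296.00 (≈ $18.0000 each)
After Aug 3: 148 on hand, pool $2,588.00 (≈ $17.4865 each)
Aug 5, sell 116: 116/148 × $2,588.00 → $2,028.43
After Aug 6: 383 on hand, pool $6,526.57 (≈ $17.0407 each)
Aug 7, sell 254: 254/383 × $6,526.57 → $4,328.32
After Aug 8: 423 on hand, pool $5,726.25 (≈ $13.5372 each)
Aug 9, sell 207: 207/423 × $5,726.25 → $2,802.20
Total COGS = $2,028.43 + $4,328.32 + $2,802.20 = $9,158.95
Ending inventory (cost pool remaining) = $2,924.05
Check: goods available $12,083.00 = COGS $9,158.95 + ending $2,924.05

COGS = $9,158.95; ending inventory = $2,924.05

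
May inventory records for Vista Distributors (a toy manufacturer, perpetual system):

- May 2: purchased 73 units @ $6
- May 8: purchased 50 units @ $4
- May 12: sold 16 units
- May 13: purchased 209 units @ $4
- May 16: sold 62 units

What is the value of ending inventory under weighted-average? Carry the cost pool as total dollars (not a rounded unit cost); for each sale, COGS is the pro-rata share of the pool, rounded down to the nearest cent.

Ending inventory = $1,118.10

After May 2: 73 on hand, pool $438.00 (≈ $6.0000 each)
After May 8: 123 on hand, pool $638.00 (≈ $5.1870 each)
May 12, sell 16: 16/123 × $638.00 → $82.99
After May 13: 316 on hand, pool $1,391.01 (≈ $4.4019 each)
May 16, sell 62: 62/316 × $1,391.01 → $272.91
Total COGS = $82.99 + $272.91 = $355.90
Ending inventory (cost pool remaining) = $1,118.10
Check: goods available $1,474.00 = COGS $355.90 + ending $1,118.10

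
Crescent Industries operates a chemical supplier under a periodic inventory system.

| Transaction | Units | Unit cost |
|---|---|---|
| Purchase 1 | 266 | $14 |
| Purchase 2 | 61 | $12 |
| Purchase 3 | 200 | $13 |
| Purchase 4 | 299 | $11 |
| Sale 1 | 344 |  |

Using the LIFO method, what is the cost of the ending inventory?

Ending inventory = $6,471

Sale 1 (344) [LIFO — newest first]: 299 @ $11 + 45 @ $13 = $3,874
Ending inventory: 266 @ $14 + 61 @ $12 + 155 @ $13 = $6,471
Check: goods available $10,345 = COGS $3,874 + ending $6,471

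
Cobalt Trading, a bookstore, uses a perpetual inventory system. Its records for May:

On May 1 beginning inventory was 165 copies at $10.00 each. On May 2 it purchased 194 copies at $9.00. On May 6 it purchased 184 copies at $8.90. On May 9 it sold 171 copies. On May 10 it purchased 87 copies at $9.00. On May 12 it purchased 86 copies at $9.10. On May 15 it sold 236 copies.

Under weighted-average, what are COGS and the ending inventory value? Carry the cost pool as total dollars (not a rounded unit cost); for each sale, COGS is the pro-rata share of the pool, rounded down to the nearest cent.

After May 1: 165 on hand, pool $1,650.00 (≈ $10.0000 each)
After May 2: 359 on hand, pool $3,396.00 (≈ $9.4596 each)
After May 6: 543 on hand, pool $5,033.60 (≈ $9.2700 each)
May 9, sell 171: 171/543 × $5,033.60 → $1,585.16
After May 10: 459 on hand, pool $4,231.44 (≈ $9.2188 each)
After May 12: 545 on hand, pool $5,014.04 (≈ $9.2001 each)
May 15, sell 236: 236/545 × $5,014.04 → $2,171.21
Total COGS = $1,585.16 + $2,171.21 = $3,756.37
Ending inventory (cost pool remaining) = $2,842.83

COGS = $3,756.37; ending inventory = $2,842.83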